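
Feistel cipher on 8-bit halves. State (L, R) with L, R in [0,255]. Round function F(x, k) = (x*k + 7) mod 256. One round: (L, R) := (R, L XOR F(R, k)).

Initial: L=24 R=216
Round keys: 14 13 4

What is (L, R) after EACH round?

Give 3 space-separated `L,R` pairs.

Round 1 (k=14): L=216 R=207
Round 2 (k=13): L=207 R=82
Round 3 (k=4): L=82 R=128

Answer: 216,207 207,82 82,128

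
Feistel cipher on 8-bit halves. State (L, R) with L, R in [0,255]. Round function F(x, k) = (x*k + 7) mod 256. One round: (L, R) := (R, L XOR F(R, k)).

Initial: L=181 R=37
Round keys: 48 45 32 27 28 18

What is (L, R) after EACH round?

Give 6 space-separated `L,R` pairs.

Round 1 (k=48): L=37 R=66
Round 2 (k=45): L=66 R=132
Round 3 (k=32): L=132 R=197
Round 4 (k=27): L=197 R=74
Round 5 (k=28): L=74 R=218
Round 6 (k=18): L=218 R=17

Answer: 37,66 66,132 132,197 197,74 74,218 218,17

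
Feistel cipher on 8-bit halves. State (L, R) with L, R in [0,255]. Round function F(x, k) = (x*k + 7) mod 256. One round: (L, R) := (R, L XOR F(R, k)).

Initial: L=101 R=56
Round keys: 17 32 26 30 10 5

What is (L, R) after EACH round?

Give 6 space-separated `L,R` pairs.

Answer: 56,218 218,127 127,55 55,6 6,116 116,77

Derivation:
Round 1 (k=17): L=56 R=218
Round 2 (k=32): L=218 R=127
Round 3 (k=26): L=127 R=55
Round 4 (k=30): L=55 R=6
Round 5 (k=10): L=6 R=116
Round 6 (k=5): L=116 R=77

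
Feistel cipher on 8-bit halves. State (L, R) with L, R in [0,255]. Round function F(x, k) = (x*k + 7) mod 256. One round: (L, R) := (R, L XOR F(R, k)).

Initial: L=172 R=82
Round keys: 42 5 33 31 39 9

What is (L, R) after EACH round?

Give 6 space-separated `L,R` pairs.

Answer: 82,215 215,104 104,184 184,39 39,64 64,96

Derivation:
Round 1 (k=42): L=82 R=215
Round 2 (k=5): L=215 R=104
Round 3 (k=33): L=104 R=184
Round 4 (k=31): L=184 R=39
Round 5 (k=39): L=39 R=64
Round 6 (k=9): L=64 R=96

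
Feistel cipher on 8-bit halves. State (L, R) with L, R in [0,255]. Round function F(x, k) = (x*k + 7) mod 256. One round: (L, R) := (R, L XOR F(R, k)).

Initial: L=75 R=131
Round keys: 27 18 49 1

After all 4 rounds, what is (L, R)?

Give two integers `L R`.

Round 1 (k=27): L=131 R=147
Round 2 (k=18): L=147 R=222
Round 3 (k=49): L=222 R=22
Round 4 (k=1): L=22 R=195

Answer: 22 195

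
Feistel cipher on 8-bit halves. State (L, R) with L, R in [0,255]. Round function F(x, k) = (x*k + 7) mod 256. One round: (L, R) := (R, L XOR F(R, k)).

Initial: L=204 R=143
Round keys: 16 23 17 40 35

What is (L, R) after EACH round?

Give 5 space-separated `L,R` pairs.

Answer: 143,59 59,219 219,169 169,180 180,10

Derivation:
Round 1 (k=16): L=143 R=59
Round 2 (k=23): L=59 R=219
Round 3 (k=17): L=219 R=169
Round 4 (k=40): L=169 R=180
Round 5 (k=35): L=180 R=10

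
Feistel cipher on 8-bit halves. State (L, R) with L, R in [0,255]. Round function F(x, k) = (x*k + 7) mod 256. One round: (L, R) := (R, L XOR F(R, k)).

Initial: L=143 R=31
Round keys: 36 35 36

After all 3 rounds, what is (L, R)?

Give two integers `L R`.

Round 1 (k=36): L=31 R=236
Round 2 (k=35): L=236 R=84
Round 3 (k=36): L=84 R=59

Answer: 84 59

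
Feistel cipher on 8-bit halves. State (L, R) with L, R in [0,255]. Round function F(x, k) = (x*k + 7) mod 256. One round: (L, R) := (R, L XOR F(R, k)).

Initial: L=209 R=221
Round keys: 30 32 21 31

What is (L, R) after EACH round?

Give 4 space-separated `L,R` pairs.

Answer: 221,60 60,90 90,85 85,8

Derivation:
Round 1 (k=30): L=221 R=60
Round 2 (k=32): L=60 R=90
Round 3 (k=21): L=90 R=85
Round 4 (k=31): L=85 R=8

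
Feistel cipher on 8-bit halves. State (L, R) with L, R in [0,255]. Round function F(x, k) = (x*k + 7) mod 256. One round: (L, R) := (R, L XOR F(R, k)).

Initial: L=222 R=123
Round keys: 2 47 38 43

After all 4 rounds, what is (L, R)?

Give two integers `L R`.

Round 1 (k=2): L=123 R=35
Round 2 (k=47): L=35 R=15
Round 3 (k=38): L=15 R=98
Round 4 (k=43): L=98 R=114

Answer: 98 114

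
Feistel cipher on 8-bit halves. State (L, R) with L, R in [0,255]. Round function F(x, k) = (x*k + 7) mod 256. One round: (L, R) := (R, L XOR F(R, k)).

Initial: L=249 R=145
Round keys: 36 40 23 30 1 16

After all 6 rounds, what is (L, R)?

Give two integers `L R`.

Answer: 109 112

Derivation:
Round 1 (k=36): L=145 R=146
Round 2 (k=40): L=146 R=70
Round 3 (k=23): L=70 R=195
Round 4 (k=30): L=195 R=167
Round 5 (k=1): L=167 R=109
Round 6 (k=16): L=109 R=112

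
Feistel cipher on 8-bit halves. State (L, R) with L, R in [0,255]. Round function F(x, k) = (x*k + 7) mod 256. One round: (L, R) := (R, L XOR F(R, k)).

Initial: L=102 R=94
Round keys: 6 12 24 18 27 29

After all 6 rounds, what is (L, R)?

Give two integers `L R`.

Answer: 123 32

Derivation:
Round 1 (k=6): L=94 R=93
Round 2 (k=12): L=93 R=61
Round 3 (k=24): L=61 R=226
Round 4 (k=18): L=226 R=214
Round 5 (k=27): L=214 R=123
Round 6 (k=29): L=123 R=32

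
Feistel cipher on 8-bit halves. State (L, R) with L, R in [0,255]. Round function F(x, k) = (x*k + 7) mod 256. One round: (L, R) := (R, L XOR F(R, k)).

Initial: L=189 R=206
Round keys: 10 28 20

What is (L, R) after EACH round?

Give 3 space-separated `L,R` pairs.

Answer: 206,174 174,193 193,181

Derivation:
Round 1 (k=10): L=206 R=174
Round 2 (k=28): L=174 R=193
Round 3 (k=20): L=193 R=181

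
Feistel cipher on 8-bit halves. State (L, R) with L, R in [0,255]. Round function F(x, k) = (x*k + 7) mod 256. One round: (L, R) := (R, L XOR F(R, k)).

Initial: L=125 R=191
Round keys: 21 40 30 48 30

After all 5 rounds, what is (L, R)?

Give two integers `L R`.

Answer: 103 145

Derivation:
Round 1 (k=21): L=191 R=207
Round 2 (k=40): L=207 R=224
Round 3 (k=30): L=224 R=136
Round 4 (k=48): L=136 R=103
Round 5 (k=30): L=103 R=145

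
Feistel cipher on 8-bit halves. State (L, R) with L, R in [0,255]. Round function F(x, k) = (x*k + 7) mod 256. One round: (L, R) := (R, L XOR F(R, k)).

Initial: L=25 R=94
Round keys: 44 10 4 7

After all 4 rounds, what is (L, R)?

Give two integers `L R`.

Answer: 205 223

Derivation:
Round 1 (k=44): L=94 R=54
Round 2 (k=10): L=54 R=125
Round 3 (k=4): L=125 R=205
Round 4 (k=7): L=205 R=223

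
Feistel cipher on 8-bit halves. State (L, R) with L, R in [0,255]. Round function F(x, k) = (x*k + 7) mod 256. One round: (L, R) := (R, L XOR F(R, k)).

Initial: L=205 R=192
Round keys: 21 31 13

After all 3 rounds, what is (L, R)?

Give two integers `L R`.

Answer: 253 234

Derivation:
Round 1 (k=21): L=192 R=10
Round 2 (k=31): L=10 R=253
Round 3 (k=13): L=253 R=234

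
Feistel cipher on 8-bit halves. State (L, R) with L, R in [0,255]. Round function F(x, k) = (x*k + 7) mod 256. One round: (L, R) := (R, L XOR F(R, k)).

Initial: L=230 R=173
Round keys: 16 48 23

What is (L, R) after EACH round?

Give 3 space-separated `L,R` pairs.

Answer: 173,49 49,154 154,236

Derivation:
Round 1 (k=16): L=173 R=49
Round 2 (k=48): L=49 R=154
Round 3 (k=23): L=154 R=236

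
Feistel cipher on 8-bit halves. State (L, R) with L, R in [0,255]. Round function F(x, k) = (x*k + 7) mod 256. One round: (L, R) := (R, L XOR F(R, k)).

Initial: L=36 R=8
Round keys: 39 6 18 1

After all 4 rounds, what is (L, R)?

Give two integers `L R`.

Answer: 66 232

Derivation:
Round 1 (k=39): L=8 R=27
Round 2 (k=6): L=27 R=161
Round 3 (k=18): L=161 R=66
Round 4 (k=1): L=66 R=232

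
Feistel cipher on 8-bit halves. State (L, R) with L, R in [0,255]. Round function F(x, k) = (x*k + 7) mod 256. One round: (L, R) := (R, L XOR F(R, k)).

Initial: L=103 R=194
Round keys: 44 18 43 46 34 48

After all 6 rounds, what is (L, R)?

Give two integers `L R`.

Answer: 181 185

Derivation:
Round 1 (k=44): L=194 R=56
Round 2 (k=18): L=56 R=53
Round 3 (k=43): L=53 R=214
Round 4 (k=46): L=214 R=78
Round 5 (k=34): L=78 R=181
Round 6 (k=48): L=181 R=185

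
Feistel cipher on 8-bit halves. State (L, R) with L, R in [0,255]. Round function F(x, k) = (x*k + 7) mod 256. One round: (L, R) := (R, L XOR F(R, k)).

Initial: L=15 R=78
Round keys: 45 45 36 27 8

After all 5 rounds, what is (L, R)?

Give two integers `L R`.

Answer: 13 190

Derivation:
Round 1 (k=45): L=78 R=178
Round 2 (k=45): L=178 R=31
Round 3 (k=36): L=31 R=209
Round 4 (k=27): L=209 R=13
Round 5 (k=8): L=13 R=190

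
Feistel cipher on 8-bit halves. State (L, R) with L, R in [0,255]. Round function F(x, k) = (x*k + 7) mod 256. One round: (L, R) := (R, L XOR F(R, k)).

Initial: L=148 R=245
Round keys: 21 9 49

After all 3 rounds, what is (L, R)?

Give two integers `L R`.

Round 1 (k=21): L=245 R=180
Round 2 (k=9): L=180 R=174
Round 3 (k=49): L=174 R=225

Answer: 174 225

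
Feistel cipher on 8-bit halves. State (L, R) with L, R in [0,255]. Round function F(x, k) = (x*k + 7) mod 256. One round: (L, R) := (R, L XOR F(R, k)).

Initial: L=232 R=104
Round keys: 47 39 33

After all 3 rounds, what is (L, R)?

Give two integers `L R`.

Round 1 (k=47): L=104 R=247
Round 2 (k=39): L=247 R=192
Round 3 (k=33): L=192 R=48

Answer: 192 48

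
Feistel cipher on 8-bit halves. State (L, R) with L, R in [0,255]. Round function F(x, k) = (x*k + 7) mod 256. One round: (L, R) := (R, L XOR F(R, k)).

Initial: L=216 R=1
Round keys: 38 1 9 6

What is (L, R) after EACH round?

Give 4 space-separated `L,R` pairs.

Answer: 1,245 245,253 253,25 25,96

Derivation:
Round 1 (k=38): L=1 R=245
Round 2 (k=1): L=245 R=253
Round 3 (k=9): L=253 R=25
Round 4 (k=6): L=25 R=96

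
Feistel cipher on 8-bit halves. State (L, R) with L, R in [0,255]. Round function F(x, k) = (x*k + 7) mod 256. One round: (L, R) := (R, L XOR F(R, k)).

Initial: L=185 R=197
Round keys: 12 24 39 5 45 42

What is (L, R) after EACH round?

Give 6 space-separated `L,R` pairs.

Round 1 (k=12): L=197 R=250
Round 2 (k=24): L=250 R=178
Round 3 (k=39): L=178 R=223
Round 4 (k=5): L=223 R=208
Round 5 (k=45): L=208 R=72
Round 6 (k=42): L=72 R=7

Answer: 197,250 250,178 178,223 223,208 208,72 72,7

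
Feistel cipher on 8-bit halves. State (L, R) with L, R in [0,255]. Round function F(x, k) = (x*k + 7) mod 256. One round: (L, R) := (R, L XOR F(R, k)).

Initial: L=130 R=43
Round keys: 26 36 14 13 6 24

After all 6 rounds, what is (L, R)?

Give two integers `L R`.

Round 1 (k=26): L=43 R=231
Round 2 (k=36): L=231 R=168
Round 3 (k=14): L=168 R=208
Round 4 (k=13): L=208 R=63
Round 5 (k=6): L=63 R=81
Round 6 (k=24): L=81 R=160

Answer: 81 160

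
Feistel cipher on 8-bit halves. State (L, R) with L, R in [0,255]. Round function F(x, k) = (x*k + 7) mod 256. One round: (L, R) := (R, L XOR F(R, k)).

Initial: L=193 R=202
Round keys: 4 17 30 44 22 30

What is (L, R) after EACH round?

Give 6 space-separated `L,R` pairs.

Answer: 202,238 238,31 31,71 71,36 36,88 88,115

Derivation:
Round 1 (k=4): L=202 R=238
Round 2 (k=17): L=238 R=31
Round 3 (k=30): L=31 R=71
Round 4 (k=44): L=71 R=36
Round 5 (k=22): L=36 R=88
Round 6 (k=30): L=88 R=115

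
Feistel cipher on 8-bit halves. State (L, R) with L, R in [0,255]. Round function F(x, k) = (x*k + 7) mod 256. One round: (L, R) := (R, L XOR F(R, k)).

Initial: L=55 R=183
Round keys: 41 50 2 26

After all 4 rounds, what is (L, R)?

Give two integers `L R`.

Answer: 194 245

Derivation:
Round 1 (k=41): L=183 R=97
Round 2 (k=50): L=97 R=78
Round 3 (k=2): L=78 R=194
Round 4 (k=26): L=194 R=245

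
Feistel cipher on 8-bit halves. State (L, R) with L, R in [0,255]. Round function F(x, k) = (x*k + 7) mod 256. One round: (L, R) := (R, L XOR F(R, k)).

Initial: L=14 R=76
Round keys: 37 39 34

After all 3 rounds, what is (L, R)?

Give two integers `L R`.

Round 1 (k=37): L=76 R=13
Round 2 (k=39): L=13 R=78
Round 3 (k=34): L=78 R=110

Answer: 78 110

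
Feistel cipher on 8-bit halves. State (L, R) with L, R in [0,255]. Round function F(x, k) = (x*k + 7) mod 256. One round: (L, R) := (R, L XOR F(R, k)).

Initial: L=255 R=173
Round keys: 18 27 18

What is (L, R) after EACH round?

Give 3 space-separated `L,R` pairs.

Answer: 173,206 206,108 108,81

Derivation:
Round 1 (k=18): L=173 R=206
Round 2 (k=27): L=206 R=108
Round 3 (k=18): L=108 R=81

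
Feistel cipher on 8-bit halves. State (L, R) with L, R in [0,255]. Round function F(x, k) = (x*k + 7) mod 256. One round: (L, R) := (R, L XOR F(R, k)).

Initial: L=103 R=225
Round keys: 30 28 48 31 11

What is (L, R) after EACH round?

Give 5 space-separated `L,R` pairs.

Answer: 225,2 2,222 222,165 165,220 220,222

Derivation:
Round 1 (k=30): L=225 R=2
Round 2 (k=28): L=2 R=222
Round 3 (k=48): L=222 R=165
Round 4 (k=31): L=165 R=220
Round 5 (k=11): L=220 R=222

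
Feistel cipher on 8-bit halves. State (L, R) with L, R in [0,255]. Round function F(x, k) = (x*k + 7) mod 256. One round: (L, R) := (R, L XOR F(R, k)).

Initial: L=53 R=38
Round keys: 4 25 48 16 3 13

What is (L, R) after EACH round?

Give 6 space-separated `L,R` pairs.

Round 1 (k=4): L=38 R=170
Round 2 (k=25): L=170 R=135
Round 3 (k=48): L=135 R=253
Round 4 (k=16): L=253 R=80
Round 5 (k=3): L=80 R=10
Round 6 (k=13): L=10 R=217

Answer: 38,170 170,135 135,253 253,80 80,10 10,217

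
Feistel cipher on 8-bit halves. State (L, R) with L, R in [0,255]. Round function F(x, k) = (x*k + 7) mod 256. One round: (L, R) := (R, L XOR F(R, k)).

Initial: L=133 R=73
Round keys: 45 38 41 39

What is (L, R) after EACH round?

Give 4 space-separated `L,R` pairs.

Round 1 (k=45): L=73 R=89
Round 2 (k=38): L=89 R=116
Round 3 (k=41): L=116 R=194
Round 4 (k=39): L=194 R=225

Answer: 73,89 89,116 116,194 194,225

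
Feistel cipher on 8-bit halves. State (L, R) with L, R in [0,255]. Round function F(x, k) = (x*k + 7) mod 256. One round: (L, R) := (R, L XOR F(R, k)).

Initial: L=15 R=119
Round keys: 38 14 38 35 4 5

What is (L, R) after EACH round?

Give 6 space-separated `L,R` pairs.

Answer: 119,190 190,28 28,145 145,198 198,142 142,11

Derivation:
Round 1 (k=38): L=119 R=190
Round 2 (k=14): L=190 R=28
Round 3 (k=38): L=28 R=145
Round 4 (k=35): L=145 R=198
Round 5 (k=4): L=198 R=142
Round 6 (k=5): L=142 R=11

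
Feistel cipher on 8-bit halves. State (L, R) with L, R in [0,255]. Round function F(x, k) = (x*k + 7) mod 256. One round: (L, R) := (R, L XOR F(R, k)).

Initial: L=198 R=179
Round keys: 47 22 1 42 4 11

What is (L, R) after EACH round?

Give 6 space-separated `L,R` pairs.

Round 1 (k=47): L=179 R=34
Round 2 (k=22): L=34 R=64
Round 3 (k=1): L=64 R=101
Round 4 (k=42): L=101 R=217
Round 5 (k=4): L=217 R=14
Round 6 (k=11): L=14 R=120

Answer: 179,34 34,64 64,101 101,217 217,14 14,120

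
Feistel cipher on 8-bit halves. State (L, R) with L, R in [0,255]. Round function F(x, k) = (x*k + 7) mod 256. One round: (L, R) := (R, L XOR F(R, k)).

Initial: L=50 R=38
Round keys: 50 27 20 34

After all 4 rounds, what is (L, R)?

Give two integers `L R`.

Answer: 22 55

Derivation:
Round 1 (k=50): L=38 R=65
Round 2 (k=27): L=65 R=196
Round 3 (k=20): L=196 R=22
Round 4 (k=34): L=22 R=55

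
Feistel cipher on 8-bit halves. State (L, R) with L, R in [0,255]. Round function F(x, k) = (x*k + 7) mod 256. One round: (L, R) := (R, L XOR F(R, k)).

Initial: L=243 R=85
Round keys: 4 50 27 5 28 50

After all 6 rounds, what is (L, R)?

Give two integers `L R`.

Round 1 (k=4): L=85 R=168
Round 2 (k=50): L=168 R=130
Round 3 (k=27): L=130 R=21
Round 4 (k=5): L=21 R=242
Round 5 (k=28): L=242 R=106
Round 6 (k=50): L=106 R=73

Answer: 106 73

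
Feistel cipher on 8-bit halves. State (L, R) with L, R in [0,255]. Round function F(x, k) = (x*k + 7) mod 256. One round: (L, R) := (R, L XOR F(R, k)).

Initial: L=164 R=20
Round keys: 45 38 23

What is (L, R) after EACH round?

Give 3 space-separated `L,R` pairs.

Round 1 (k=45): L=20 R=47
Round 2 (k=38): L=47 R=21
Round 3 (k=23): L=21 R=197

Answer: 20,47 47,21 21,197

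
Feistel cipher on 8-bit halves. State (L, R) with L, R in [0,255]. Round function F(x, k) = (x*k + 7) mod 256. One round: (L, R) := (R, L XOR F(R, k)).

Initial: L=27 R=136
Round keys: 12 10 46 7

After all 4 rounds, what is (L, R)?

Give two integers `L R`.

Answer: 213 141

Derivation:
Round 1 (k=12): L=136 R=124
Round 2 (k=10): L=124 R=87
Round 3 (k=46): L=87 R=213
Round 4 (k=7): L=213 R=141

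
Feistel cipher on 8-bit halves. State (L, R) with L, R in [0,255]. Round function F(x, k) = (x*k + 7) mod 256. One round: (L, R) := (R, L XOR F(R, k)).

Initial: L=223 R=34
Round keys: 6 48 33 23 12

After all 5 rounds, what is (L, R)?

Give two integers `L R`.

Answer: 98 159

Derivation:
Round 1 (k=6): L=34 R=12
Round 2 (k=48): L=12 R=101
Round 3 (k=33): L=101 R=0
Round 4 (k=23): L=0 R=98
Round 5 (k=12): L=98 R=159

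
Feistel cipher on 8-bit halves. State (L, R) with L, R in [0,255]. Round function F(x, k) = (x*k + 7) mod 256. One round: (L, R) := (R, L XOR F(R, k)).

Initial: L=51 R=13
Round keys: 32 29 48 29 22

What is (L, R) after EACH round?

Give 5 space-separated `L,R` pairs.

Round 1 (k=32): L=13 R=148
Round 2 (k=29): L=148 R=198
Round 3 (k=48): L=198 R=179
Round 4 (k=29): L=179 R=136
Round 5 (k=22): L=136 R=4

Answer: 13,148 148,198 198,179 179,136 136,4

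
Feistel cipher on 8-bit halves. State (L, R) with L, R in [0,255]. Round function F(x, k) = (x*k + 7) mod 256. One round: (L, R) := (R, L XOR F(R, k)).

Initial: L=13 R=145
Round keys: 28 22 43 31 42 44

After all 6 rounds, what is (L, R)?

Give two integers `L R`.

Round 1 (k=28): L=145 R=238
Round 2 (k=22): L=238 R=234
Round 3 (k=43): L=234 R=187
Round 4 (k=31): L=187 R=70
Round 5 (k=42): L=70 R=56
Round 6 (k=44): L=56 R=225

Answer: 56 225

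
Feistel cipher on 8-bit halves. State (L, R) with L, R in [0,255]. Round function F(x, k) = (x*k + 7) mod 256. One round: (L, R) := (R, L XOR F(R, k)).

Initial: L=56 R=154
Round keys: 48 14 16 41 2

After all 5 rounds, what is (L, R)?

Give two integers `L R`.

Round 1 (k=48): L=154 R=223
Round 2 (k=14): L=223 R=163
Round 3 (k=16): L=163 R=232
Round 4 (k=41): L=232 R=140
Round 5 (k=2): L=140 R=247

Answer: 140 247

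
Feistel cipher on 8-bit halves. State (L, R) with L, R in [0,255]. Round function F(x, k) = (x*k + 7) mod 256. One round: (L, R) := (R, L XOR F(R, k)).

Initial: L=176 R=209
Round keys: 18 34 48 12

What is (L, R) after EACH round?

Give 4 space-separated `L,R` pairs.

Round 1 (k=18): L=209 R=9
Round 2 (k=34): L=9 R=232
Round 3 (k=48): L=232 R=142
Round 4 (k=12): L=142 R=71

Answer: 209,9 9,232 232,142 142,71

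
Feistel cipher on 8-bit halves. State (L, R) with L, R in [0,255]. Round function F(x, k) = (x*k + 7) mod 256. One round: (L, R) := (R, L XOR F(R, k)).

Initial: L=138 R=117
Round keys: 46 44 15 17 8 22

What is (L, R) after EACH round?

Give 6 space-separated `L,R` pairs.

Answer: 117,135 135,78 78,30 30,75 75,65 65,214

Derivation:
Round 1 (k=46): L=117 R=135
Round 2 (k=44): L=135 R=78
Round 3 (k=15): L=78 R=30
Round 4 (k=17): L=30 R=75
Round 5 (k=8): L=75 R=65
Round 6 (k=22): L=65 R=214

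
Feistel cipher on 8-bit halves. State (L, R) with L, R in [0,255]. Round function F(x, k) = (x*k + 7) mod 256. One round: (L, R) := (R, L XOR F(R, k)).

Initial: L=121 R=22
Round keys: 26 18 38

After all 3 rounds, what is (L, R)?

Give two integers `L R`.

Answer: 13 207

Derivation:
Round 1 (k=26): L=22 R=58
Round 2 (k=18): L=58 R=13
Round 3 (k=38): L=13 R=207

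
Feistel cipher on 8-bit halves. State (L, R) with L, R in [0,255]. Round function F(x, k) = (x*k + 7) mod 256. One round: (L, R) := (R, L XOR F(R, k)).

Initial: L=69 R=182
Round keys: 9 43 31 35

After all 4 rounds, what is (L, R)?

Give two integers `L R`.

Answer: 54 96

Derivation:
Round 1 (k=9): L=182 R=40
Round 2 (k=43): L=40 R=9
Round 3 (k=31): L=9 R=54
Round 4 (k=35): L=54 R=96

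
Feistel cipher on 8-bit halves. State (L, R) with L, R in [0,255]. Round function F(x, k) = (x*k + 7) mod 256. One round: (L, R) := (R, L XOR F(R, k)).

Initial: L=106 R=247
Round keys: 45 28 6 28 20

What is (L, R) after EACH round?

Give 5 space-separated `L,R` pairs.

Round 1 (k=45): L=247 R=24
Round 2 (k=28): L=24 R=80
Round 3 (k=6): L=80 R=255
Round 4 (k=28): L=255 R=187
Round 5 (k=20): L=187 R=92

Answer: 247,24 24,80 80,255 255,187 187,92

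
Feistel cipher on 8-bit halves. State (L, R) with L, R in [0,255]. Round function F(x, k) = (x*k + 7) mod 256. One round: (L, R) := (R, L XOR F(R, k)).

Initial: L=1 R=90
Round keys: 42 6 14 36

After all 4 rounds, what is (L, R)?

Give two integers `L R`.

Round 1 (k=42): L=90 R=202
Round 2 (k=6): L=202 R=153
Round 3 (k=14): L=153 R=175
Round 4 (k=36): L=175 R=58

Answer: 175 58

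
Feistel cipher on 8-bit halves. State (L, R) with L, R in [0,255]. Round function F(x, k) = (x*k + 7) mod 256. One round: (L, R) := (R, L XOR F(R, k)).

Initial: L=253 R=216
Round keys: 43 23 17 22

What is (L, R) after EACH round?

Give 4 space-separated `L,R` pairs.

Round 1 (k=43): L=216 R=178
Round 2 (k=23): L=178 R=221
Round 3 (k=17): L=221 R=6
Round 4 (k=22): L=6 R=86

Answer: 216,178 178,221 221,6 6,86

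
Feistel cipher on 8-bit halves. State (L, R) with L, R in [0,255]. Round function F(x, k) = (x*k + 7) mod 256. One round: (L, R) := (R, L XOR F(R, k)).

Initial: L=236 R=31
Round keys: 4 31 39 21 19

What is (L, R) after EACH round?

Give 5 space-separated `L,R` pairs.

Answer: 31,111 111,103 103,215 215,205 205,233

Derivation:
Round 1 (k=4): L=31 R=111
Round 2 (k=31): L=111 R=103
Round 3 (k=39): L=103 R=215
Round 4 (k=21): L=215 R=205
Round 5 (k=19): L=205 R=233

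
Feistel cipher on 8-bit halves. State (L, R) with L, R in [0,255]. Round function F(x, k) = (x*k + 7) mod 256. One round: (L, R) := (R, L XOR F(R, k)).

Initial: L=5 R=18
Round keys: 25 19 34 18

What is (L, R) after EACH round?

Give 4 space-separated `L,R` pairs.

Answer: 18,204 204,57 57,85 85,56

Derivation:
Round 1 (k=25): L=18 R=204
Round 2 (k=19): L=204 R=57
Round 3 (k=34): L=57 R=85
Round 4 (k=18): L=85 R=56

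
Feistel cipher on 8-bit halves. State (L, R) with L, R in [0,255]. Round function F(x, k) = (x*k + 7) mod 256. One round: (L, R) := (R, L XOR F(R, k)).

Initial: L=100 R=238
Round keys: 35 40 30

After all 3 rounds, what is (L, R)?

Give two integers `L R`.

Answer: 161 16

Derivation:
Round 1 (k=35): L=238 R=245
Round 2 (k=40): L=245 R=161
Round 3 (k=30): L=161 R=16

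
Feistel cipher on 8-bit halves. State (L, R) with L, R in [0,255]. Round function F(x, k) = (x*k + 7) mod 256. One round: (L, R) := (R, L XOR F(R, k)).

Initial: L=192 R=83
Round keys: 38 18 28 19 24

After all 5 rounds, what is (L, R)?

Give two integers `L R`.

Round 1 (k=38): L=83 R=153
Round 2 (k=18): L=153 R=154
Round 3 (k=28): L=154 R=70
Round 4 (k=19): L=70 R=163
Round 5 (k=24): L=163 R=9

Answer: 163 9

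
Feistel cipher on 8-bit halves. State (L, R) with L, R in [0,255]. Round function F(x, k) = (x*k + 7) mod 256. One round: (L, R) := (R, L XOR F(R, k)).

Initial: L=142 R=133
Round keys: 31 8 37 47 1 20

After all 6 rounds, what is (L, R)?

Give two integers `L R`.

Round 1 (k=31): L=133 R=172
Round 2 (k=8): L=172 R=226
Round 3 (k=37): L=226 R=29
Round 4 (k=47): L=29 R=184
Round 5 (k=1): L=184 R=162
Round 6 (k=20): L=162 R=23

Answer: 162 23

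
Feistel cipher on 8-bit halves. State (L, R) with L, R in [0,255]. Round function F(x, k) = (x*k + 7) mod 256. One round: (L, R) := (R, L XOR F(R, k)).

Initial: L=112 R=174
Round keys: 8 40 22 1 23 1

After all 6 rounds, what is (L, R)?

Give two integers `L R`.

Round 1 (k=8): L=174 R=7
Round 2 (k=40): L=7 R=177
Round 3 (k=22): L=177 R=58
Round 4 (k=1): L=58 R=240
Round 5 (k=23): L=240 R=173
Round 6 (k=1): L=173 R=68

Answer: 173 68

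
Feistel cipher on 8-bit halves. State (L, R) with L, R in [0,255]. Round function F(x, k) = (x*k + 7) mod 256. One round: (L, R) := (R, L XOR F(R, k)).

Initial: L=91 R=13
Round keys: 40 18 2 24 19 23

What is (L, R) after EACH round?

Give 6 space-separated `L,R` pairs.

Round 1 (k=40): L=13 R=84
Round 2 (k=18): L=84 R=226
Round 3 (k=2): L=226 R=159
Round 4 (k=24): L=159 R=13
Round 5 (k=19): L=13 R=97
Round 6 (k=23): L=97 R=179

Answer: 13,84 84,226 226,159 159,13 13,97 97,179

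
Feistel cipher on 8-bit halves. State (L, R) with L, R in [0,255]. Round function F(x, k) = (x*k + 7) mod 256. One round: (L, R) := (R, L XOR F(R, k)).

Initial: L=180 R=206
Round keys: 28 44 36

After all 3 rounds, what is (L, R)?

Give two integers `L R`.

Answer: 229 0

Derivation:
Round 1 (k=28): L=206 R=59
Round 2 (k=44): L=59 R=229
Round 3 (k=36): L=229 R=0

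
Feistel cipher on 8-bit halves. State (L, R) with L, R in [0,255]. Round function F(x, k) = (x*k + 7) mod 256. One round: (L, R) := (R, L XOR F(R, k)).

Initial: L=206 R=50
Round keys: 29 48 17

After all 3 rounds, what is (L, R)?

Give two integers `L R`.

Answer: 229 67

Derivation:
Round 1 (k=29): L=50 R=127
Round 2 (k=48): L=127 R=229
Round 3 (k=17): L=229 R=67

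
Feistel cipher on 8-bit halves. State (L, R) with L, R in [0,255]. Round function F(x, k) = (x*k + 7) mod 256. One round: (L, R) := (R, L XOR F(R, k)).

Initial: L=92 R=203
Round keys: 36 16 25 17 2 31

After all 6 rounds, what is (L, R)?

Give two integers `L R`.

Round 1 (k=36): L=203 R=207
Round 2 (k=16): L=207 R=60
Round 3 (k=25): L=60 R=44
Round 4 (k=17): L=44 R=207
Round 5 (k=2): L=207 R=137
Round 6 (k=31): L=137 R=81

Answer: 137 81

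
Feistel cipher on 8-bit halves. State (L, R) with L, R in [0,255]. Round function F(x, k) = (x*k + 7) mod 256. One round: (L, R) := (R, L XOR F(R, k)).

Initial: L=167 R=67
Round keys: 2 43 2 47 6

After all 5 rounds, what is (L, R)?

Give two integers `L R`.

Round 1 (k=2): L=67 R=42
Round 2 (k=43): L=42 R=86
Round 3 (k=2): L=86 R=153
Round 4 (k=47): L=153 R=72
Round 5 (k=6): L=72 R=46

Answer: 72 46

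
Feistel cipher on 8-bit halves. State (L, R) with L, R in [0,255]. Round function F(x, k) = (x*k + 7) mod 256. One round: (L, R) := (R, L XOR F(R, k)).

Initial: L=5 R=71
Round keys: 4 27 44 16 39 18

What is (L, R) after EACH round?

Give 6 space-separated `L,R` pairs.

Round 1 (k=4): L=71 R=38
Round 2 (k=27): L=38 R=78
Round 3 (k=44): L=78 R=73
Round 4 (k=16): L=73 R=217
Round 5 (k=39): L=217 R=95
Round 6 (k=18): L=95 R=108

Answer: 71,38 38,78 78,73 73,217 217,95 95,108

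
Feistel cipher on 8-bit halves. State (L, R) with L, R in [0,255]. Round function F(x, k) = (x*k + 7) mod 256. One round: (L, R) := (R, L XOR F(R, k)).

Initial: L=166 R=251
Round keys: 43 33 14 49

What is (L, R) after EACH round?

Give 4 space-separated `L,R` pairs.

Answer: 251,150 150,166 166,141 141,162

Derivation:
Round 1 (k=43): L=251 R=150
Round 2 (k=33): L=150 R=166
Round 3 (k=14): L=166 R=141
Round 4 (k=49): L=141 R=162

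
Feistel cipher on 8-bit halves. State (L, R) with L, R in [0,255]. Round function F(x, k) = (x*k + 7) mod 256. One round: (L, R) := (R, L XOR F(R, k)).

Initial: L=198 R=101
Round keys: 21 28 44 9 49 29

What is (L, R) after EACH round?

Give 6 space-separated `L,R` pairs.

Round 1 (k=21): L=101 R=150
Round 2 (k=28): L=150 R=10
Round 3 (k=44): L=10 R=41
Round 4 (k=9): L=41 R=114
Round 5 (k=49): L=114 R=240
Round 6 (k=29): L=240 R=69

Answer: 101,150 150,10 10,41 41,114 114,240 240,69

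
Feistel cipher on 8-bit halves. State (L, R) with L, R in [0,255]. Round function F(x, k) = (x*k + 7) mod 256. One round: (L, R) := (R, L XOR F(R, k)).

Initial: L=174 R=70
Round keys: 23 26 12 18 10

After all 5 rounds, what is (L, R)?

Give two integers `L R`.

Answer: 132 219

Derivation:
Round 1 (k=23): L=70 R=255
Round 2 (k=26): L=255 R=171
Round 3 (k=12): L=171 R=244
Round 4 (k=18): L=244 R=132
Round 5 (k=10): L=132 R=219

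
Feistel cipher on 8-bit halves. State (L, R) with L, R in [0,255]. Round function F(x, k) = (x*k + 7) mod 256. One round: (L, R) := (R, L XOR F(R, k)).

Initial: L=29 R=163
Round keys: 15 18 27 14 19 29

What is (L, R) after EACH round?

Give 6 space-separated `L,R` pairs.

Answer: 163,137 137,10 10,156 156,133 133,122 122,92

Derivation:
Round 1 (k=15): L=163 R=137
Round 2 (k=18): L=137 R=10
Round 3 (k=27): L=10 R=156
Round 4 (k=14): L=156 R=133
Round 5 (k=19): L=133 R=122
Round 6 (k=29): L=122 R=92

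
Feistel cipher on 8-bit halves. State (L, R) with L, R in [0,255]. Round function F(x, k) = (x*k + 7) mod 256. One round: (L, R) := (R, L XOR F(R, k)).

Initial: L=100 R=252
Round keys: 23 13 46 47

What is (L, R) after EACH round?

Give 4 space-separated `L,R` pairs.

Round 1 (k=23): L=252 R=207
Round 2 (k=13): L=207 R=118
Round 3 (k=46): L=118 R=244
Round 4 (k=47): L=244 R=165

Answer: 252,207 207,118 118,244 244,165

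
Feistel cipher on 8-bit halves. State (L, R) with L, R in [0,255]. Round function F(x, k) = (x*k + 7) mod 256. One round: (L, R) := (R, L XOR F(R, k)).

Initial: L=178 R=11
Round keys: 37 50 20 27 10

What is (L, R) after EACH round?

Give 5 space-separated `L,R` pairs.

Round 1 (k=37): L=11 R=44
Round 2 (k=50): L=44 R=148
Round 3 (k=20): L=148 R=187
Round 4 (k=27): L=187 R=84
Round 5 (k=10): L=84 R=244

Answer: 11,44 44,148 148,187 187,84 84,244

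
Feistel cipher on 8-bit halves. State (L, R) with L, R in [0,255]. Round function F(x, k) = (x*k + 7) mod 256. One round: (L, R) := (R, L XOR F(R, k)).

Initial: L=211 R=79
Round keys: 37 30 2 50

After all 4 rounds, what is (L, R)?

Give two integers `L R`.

Round 1 (k=37): L=79 R=161
Round 2 (k=30): L=161 R=170
Round 3 (k=2): L=170 R=250
Round 4 (k=50): L=250 R=113

Answer: 250 113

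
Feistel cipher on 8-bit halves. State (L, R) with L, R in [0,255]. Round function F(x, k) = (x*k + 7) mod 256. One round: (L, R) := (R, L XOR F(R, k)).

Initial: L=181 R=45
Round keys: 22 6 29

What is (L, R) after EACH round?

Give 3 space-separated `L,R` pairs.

Answer: 45,80 80,202 202,185

Derivation:
Round 1 (k=22): L=45 R=80
Round 2 (k=6): L=80 R=202
Round 3 (k=29): L=202 R=185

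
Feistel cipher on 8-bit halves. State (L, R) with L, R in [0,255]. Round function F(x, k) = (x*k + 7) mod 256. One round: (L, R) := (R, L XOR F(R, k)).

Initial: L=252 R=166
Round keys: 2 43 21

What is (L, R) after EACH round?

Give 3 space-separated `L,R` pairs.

Answer: 166,175 175,202 202,54

Derivation:
Round 1 (k=2): L=166 R=175
Round 2 (k=43): L=175 R=202
Round 3 (k=21): L=202 R=54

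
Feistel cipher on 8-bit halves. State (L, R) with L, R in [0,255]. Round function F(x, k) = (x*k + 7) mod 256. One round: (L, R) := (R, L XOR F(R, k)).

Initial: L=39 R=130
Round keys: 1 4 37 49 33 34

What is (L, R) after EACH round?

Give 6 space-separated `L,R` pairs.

Round 1 (k=1): L=130 R=174
Round 2 (k=4): L=174 R=61
Round 3 (k=37): L=61 R=118
Round 4 (k=49): L=118 R=160
Round 5 (k=33): L=160 R=209
Round 6 (k=34): L=209 R=105

Answer: 130,174 174,61 61,118 118,160 160,209 209,105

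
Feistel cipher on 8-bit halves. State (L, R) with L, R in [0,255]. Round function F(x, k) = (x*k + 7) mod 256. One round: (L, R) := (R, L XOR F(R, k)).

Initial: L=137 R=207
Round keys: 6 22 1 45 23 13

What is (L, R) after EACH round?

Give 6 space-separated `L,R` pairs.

Round 1 (k=6): L=207 R=104
Round 2 (k=22): L=104 R=56
Round 3 (k=1): L=56 R=87
Round 4 (k=45): L=87 R=106
Round 5 (k=23): L=106 R=218
Round 6 (k=13): L=218 R=115

Answer: 207,104 104,56 56,87 87,106 106,218 218,115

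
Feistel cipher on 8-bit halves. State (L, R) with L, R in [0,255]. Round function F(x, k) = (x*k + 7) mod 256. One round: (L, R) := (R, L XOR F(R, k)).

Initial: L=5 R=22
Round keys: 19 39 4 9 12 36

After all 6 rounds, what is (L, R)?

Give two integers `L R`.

Round 1 (k=19): L=22 R=172
Round 2 (k=39): L=172 R=45
Round 3 (k=4): L=45 R=23
Round 4 (k=9): L=23 R=251
Round 5 (k=12): L=251 R=220
Round 6 (k=36): L=220 R=12

Answer: 220 12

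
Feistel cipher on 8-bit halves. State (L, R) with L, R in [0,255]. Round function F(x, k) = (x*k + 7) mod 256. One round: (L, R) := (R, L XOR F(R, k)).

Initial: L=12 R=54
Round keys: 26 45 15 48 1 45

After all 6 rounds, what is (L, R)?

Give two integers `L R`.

Answer: 198 14

Derivation:
Round 1 (k=26): L=54 R=143
Round 2 (k=45): L=143 R=28
Round 3 (k=15): L=28 R=36
Round 4 (k=48): L=36 R=219
Round 5 (k=1): L=219 R=198
Round 6 (k=45): L=198 R=14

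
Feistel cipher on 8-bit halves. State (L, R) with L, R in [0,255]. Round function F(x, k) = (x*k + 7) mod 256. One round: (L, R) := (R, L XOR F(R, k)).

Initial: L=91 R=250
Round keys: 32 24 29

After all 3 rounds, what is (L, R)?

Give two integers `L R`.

Round 1 (k=32): L=250 R=28
Round 2 (k=24): L=28 R=93
Round 3 (k=29): L=93 R=140

Answer: 93 140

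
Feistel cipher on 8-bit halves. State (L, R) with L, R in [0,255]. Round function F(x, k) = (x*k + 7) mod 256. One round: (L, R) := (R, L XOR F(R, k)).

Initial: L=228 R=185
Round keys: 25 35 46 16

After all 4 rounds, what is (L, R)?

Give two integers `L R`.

Answer: 31 53

Derivation:
Round 1 (k=25): L=185 R=252
Round 2 (k=35): L=252 R=194
Round 3 (k=46): L=194 R=31
Round 4 (k=16): L=31 R=53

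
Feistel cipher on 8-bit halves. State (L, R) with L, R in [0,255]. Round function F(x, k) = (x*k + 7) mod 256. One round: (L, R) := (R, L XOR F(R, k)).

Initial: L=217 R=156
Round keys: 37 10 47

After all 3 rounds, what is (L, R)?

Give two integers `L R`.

Answer: 119 170

Derivation:
Round 1 (k=37): L=156 R=74
Round 2 (k=10): L=74 R=119
Round 3 (k=47): L=119 R=170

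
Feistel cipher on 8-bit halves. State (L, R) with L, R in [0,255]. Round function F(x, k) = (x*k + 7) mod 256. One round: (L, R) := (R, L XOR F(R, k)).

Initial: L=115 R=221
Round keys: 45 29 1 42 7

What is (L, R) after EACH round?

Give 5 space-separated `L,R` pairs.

Round 1 (k=45): L=221 R=147
Round 2 (k=29): L=147 R=115
Round 3 (k=1): L=115 R=233
Round 4 (k=42): L=233 R=50
Round 5 (k=7): L=50 R=140

Answer: 221,147 147,115 115,233 233,50 50,140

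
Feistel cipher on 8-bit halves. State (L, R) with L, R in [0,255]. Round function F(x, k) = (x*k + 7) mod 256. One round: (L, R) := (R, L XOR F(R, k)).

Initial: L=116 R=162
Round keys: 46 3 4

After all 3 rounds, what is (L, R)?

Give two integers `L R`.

Round 1 (k=46): L=162 R=87
Round 2 (k=3): L=87 R=174
Round 3 (k=4): L=174 R=232

Answer: 174 232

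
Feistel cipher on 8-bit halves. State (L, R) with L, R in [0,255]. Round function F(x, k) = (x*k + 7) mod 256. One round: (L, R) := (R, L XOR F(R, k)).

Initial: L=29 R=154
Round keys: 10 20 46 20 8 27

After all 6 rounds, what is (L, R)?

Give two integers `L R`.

Round 1 (k=10): L=154 R=22
Round 2 (k=20): L=22 R=37
Round 3 (k=46): L=37 R=187
Round 4 (k=20): L=187 R=134
Round 5 (k=8): L=134 R=140
Round 6 (k=27): L=140 R=77

Answer: 140 77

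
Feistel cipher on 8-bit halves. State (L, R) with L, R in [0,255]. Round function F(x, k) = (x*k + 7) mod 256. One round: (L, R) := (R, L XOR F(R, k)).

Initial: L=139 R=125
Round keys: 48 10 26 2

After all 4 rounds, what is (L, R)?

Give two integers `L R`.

Round 1 (k=48): L=125 R=252
Round 2 (k=10): L=252 R=162
Round 3 (k=26): L=162 R=135
Round 4 (k=2): L=135 R=183

Answer: 135 183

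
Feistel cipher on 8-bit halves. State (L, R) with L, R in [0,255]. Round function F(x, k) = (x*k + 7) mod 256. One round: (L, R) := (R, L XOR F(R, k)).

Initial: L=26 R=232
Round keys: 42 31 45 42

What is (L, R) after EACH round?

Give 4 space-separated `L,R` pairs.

Answer: 232,13 13,114 114,28 28,237

Derivation:
Round 1 (k=42): L=232 R=13
Round 2 (k=31): L=13 R=114
Round 3 (k=45): L=114 R=28
Round 4 (k=42): L=28 R=237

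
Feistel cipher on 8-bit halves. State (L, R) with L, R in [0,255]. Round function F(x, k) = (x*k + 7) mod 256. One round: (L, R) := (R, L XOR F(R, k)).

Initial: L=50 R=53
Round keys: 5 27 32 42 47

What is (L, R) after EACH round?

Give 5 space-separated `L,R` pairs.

Answer: 53,34 34,168 168,37 37,177 177,163

Derivation:
Round 1 (k=5): L=53 R=34
Round 2 (k=27): L=34 R=168
Round 3 (k=32): L=168 R=37
Round 4 (k=42): L=37 R=177
Round 5 (k=47): L=177 R=163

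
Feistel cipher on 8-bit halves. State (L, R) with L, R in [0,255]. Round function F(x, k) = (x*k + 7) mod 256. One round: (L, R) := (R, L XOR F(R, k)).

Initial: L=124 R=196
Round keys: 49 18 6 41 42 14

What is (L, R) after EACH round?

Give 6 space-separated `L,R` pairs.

Answer: 196,247 247,161 161,58 58,240 240,93 93,237

Derivation:
Round 1 (k=49): L=196 R=247
Round 2 (k=18): L=247 R=161
Round 3 (k=6): L=161 R=58
Round 4 (k=41): L=58 R=240
Round 5 (k=42): L=240 R=93
Round 6 (k=14): L=93 R=237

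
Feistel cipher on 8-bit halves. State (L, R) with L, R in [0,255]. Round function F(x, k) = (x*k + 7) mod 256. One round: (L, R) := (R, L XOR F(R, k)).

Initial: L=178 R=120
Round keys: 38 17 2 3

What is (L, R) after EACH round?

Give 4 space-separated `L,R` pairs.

Answer: 120,101 101,196 196,234 234,1

Derivation:
Round 1 (k=38): L=120 R=101
Round 2 (k=17): L=101 R=196
Round 3 (k=2): L=196 R=234
Round 4 (k=3): L=234 R=1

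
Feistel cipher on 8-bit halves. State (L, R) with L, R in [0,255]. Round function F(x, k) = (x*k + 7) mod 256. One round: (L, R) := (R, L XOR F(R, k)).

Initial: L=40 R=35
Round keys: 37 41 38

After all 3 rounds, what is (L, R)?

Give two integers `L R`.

Answer: 214 245

Derivation:
Round 1 (k=37): L=35 R=62
Round 2 (k=41): L=62 R=214
Round 3 (k=38): L=214 R=245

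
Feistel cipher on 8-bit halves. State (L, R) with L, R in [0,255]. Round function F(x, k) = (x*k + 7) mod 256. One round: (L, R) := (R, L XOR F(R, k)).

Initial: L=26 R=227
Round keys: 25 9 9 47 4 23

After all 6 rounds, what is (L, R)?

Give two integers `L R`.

Round 1 (k=25): L=227 R=40
Round 2 (k=9): L=40 R=140
Round 3 (k=9): L=140 R=219
Round 4 (k=47): L=219 R=176
Round 5 (k=4): L=176 R=28
Round 6 (k=23): L=28 R=59

Answer: 28 59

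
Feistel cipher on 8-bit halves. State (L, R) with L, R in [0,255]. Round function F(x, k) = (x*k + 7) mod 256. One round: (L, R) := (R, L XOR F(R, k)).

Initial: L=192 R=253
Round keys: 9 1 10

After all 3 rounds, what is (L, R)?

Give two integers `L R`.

Round 1 (k=9): L=253 R=44
Round 2 (k=1): L=44 R=206
Round 3 (k=10): L=206 R=63

Answer: 206 63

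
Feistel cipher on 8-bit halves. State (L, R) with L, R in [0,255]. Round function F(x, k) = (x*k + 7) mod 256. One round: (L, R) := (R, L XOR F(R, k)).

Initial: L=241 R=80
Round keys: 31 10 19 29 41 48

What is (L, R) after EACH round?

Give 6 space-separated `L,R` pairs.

Answer: 80,70 70,147 147,182 182,54 54,27 27,33

Derivation:
Round 1 (k=31): L=80 R=70
Round 2 (k=10): L=70 R=147
Round 3 (k=19): L=147 R=182
Round 4 (k=29): L=182 R=54
Round 5 (k=41): L=54 R=27
Round 6 (k=48): L=27 R=33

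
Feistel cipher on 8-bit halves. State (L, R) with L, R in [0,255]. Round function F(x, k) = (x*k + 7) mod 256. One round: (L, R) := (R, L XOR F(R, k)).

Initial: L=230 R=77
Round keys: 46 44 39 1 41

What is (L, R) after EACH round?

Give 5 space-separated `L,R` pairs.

Round 1 (k=46): L=77 R=59
Round 2 (k=44): L=59 R=102
Round 3 (k=39): L=102 R=170
Round 4 (k=1): L=170 R=215
Round 5 (k=41): L=215 R=220

Answer: 77,59 59,102 102,170 170,215 215,220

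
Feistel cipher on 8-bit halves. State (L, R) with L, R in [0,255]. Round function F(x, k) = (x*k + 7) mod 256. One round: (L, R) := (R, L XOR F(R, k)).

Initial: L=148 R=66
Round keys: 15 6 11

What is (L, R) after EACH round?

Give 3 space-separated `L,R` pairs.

Answer: 66,113 113,239 239,61

Derivation:
Round 1 (k=15): L=66 R=113
Round 2 (k=6): L=113 R=239
Round 3 (k=11): L=239 R=61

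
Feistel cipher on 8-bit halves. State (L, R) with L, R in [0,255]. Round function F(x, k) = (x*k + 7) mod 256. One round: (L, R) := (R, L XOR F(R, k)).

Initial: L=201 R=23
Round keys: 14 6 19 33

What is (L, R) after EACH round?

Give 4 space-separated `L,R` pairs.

Round 1 (k=14): L=23 R=128
Round 2 (k=6): L=128 R=16
Round 3 (k=19): L=16 R=183
Round 4 (k=33): L=183 R=142

Answer: 23,128 128,16 16,183 183,142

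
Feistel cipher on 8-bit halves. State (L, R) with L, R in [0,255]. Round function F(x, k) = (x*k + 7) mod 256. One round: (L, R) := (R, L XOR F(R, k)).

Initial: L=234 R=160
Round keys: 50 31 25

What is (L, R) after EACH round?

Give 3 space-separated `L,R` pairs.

Answer: 160,173 173,90 90,124

Derivation:
Round 1 (k=50): L=160 R=173
Round 2 (k=31): L=173 R=90
Round 3 (k=25): L=90 R=124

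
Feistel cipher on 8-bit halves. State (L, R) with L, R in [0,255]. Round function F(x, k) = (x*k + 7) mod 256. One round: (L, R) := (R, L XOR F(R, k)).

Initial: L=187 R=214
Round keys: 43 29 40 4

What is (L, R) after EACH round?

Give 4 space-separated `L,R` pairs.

Answer: 214,66 66,87 87,221 221,44

Derivation:
Round 1 (k=43): L=214 R=66
Round 2 (k=29): L=66 R=87
Round 3 (k=40): L=87 R=221
Round 4 (k=4): L=221 R=44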